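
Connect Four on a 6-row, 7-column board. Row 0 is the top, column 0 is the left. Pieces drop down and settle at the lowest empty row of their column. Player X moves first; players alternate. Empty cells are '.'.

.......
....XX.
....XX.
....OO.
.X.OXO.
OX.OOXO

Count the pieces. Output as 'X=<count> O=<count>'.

X=8 O=8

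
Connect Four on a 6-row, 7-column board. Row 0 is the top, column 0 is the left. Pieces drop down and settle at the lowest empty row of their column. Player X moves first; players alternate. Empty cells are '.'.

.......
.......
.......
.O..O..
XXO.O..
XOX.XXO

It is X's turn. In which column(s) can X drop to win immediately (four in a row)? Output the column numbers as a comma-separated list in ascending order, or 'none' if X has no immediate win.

col 0: drop X → no win
col 1: drop X → no win
col 2: drop X → no win
col 3: drop X → WIN!
col 4: drop X → no win
col 5: drop X → no win
col 6: drop X → no win

Answer: 3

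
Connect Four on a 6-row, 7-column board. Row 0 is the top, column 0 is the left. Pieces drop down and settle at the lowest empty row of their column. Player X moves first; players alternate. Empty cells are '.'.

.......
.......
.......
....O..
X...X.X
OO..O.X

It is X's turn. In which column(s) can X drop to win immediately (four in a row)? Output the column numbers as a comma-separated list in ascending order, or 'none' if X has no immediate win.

col 0: drop X → no win
col 1: drop X → no win
col 2: drop X → no win
col 3: drop X → no win
col 4: drop X → no win
col 5: drop X → no win
col 6: drop X → no win

Answer: none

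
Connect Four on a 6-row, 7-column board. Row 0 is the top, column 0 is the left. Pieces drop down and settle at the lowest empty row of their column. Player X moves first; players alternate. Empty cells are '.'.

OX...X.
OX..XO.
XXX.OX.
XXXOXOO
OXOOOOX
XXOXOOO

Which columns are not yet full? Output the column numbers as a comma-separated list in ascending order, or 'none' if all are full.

col 0: top cell = 'O' → FULL
col 1: top cell = 'X' → FULL
col 2: top cell = '.' → open
col 3: top cell = '.' → open
col 4: top cell = '.' → open
col 5: top cell = 'X' → FULL
col 6: top cell = '.' → open

Answer: 2,3,4,6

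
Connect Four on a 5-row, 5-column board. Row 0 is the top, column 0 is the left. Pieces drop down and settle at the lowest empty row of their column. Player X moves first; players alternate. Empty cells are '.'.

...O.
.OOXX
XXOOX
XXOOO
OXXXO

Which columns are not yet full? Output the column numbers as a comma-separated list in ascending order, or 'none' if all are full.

col 0: top cell = '.' → open
col 1: top cell = '.' → open
col 2: top cell = '.' → open
col 3: top cell = 'O' → FULL
col 4: top cell = '.' → open

Answer: 0,1,2,4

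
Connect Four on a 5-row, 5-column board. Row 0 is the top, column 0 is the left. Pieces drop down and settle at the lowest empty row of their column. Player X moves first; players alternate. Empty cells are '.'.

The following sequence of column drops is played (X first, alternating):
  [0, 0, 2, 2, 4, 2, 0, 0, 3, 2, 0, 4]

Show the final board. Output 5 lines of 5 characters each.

Move 1: X drops in col 0, lands at row 4
Move 2: O drops in col 0, lands at row 3
Move 3: X drops in col 2, lands at row 4
Move 4: O drops in col 2, lands at row 3
Move 5: X drops in col 4, lands at row 4
Move 6: O drops in col 2, lands at row 2
Move 7: X drops in col 0, lands at row 2
Move 8: O drops in col 0, lands at row 1
Move 9: X drops in col 3, lands at row 4
Move 10: O drops in col 2, lands at row 1
Move 11: X drops in col 0, lands at row 0
Move 12: O drops in col 4, lands at row 3

Answer: X....
O.O..
X.O..
O.O.O
X.XXX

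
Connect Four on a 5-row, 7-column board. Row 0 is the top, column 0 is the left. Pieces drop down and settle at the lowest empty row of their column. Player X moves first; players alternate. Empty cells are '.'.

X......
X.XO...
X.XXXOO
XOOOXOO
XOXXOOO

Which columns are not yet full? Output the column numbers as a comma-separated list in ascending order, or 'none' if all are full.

Answer: 1,2,3,4,5,6

Derivation:
col 0: top cell = 'X' → FULL
col 1: top cell = '.' → open
col 2: top cell = '.' → open
col 3: top cell = '.' → open
col 4: top cell = '.' → open
col 5: top cell = '.' → open
col 6: top cell = '.' → open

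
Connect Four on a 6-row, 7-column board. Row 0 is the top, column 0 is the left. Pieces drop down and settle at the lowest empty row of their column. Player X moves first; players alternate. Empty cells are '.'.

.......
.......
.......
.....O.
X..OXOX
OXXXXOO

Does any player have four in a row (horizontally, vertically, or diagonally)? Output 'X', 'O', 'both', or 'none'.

X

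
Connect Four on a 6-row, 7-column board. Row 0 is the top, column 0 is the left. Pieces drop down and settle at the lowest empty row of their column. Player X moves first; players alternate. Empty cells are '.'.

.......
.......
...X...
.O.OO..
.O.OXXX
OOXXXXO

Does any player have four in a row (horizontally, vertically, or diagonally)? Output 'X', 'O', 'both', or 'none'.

X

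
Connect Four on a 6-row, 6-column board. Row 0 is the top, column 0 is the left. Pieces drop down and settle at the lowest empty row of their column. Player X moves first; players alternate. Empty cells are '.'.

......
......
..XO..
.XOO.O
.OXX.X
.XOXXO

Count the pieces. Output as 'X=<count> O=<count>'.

X=8 O=7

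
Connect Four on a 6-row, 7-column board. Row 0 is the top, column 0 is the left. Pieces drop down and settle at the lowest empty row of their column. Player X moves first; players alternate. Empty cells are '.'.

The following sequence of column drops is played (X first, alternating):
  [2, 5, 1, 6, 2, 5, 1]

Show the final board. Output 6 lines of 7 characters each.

Answer: .......
.......
.......
.......
.XX..O.
.XX..OO

Derivation:
Move 1: X drops in col 2, lands at row 5
Move 2: O drops in col 5, lands at row 5
Move 3: X drops in col 1, lands at row 5
Move 4: O drops in col 6, lands at row 5
Move 5: X drops in col 2, lands at row 4
Move 6: O drops in col 5, lands at row 4
Move 7: X drops in col 1, lands at row 4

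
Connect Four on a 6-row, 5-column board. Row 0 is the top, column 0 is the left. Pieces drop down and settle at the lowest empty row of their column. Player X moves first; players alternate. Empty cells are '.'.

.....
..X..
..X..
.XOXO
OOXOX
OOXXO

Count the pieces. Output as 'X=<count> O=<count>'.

X=8 O=8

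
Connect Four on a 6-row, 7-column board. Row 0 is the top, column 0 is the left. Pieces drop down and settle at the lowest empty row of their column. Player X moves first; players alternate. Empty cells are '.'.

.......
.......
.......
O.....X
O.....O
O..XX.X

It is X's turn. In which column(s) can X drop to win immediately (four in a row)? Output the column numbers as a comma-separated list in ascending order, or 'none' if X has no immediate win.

Answer: 5

Derivation:
col 0: drop X → no win
col 1: drop X → no win
col 2: drop X → no win
col 3: drop X → no win
col 4: drop X → no win
col 5: drop X → WIN!
col 6: drop X → no win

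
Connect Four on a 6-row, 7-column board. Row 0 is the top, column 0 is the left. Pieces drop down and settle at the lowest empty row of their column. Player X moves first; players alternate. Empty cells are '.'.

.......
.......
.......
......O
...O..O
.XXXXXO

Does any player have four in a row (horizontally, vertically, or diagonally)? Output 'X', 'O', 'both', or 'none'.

X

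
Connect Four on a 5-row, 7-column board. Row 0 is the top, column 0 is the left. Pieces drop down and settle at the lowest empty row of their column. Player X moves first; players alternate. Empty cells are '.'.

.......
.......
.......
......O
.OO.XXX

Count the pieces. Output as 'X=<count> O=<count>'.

X=3 O=3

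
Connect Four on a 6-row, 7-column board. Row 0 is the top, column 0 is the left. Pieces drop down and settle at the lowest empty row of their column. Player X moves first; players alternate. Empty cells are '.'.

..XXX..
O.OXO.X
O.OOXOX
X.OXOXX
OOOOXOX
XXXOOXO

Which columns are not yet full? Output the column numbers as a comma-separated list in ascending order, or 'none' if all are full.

col 0: top cell = '.' → open
col 1: top cell = '.' → open
col 2: top cell = 'X' → FULL
col 3: top cell = 'X' → FULL
col 4: top cell = 'X' → FULL
col 5: top cell = '.' → open
col 6: top cell = '.' → open

Answer: 0,1,5,6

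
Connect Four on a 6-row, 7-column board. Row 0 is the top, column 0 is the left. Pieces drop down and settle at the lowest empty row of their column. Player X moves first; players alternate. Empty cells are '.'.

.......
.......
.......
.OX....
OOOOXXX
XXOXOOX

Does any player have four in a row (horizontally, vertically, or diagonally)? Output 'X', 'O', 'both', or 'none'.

O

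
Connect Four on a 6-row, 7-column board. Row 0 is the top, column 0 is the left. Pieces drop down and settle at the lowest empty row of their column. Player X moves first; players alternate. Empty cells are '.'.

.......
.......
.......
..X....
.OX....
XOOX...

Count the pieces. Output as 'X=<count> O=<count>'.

X=4 O=3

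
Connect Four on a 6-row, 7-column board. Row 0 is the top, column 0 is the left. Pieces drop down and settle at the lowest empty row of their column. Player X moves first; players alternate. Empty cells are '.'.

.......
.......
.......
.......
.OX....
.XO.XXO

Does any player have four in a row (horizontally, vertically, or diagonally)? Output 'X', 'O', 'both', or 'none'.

none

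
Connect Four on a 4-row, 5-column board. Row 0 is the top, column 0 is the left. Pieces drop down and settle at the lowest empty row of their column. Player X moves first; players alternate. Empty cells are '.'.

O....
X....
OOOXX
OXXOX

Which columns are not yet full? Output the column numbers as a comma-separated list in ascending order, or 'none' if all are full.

Answer: 1,2,3,4

Derivation:
col 0: top cell = 'O' → FULL
col 1: top cell = '.' → open
col 2: top cell = '.' → open
col 3: top cell = '.' → open
col 4: top cell = '.' → open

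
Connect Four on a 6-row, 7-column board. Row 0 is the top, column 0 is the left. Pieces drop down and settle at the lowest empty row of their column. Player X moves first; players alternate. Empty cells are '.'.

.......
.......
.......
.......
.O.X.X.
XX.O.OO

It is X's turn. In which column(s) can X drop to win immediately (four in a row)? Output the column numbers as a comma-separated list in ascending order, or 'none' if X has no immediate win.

Answer: none

Derivation:
col 0: drop X → no win
col 1: drop X → no win
col 2: drop X → no win
col 3: drop X → no win
col 4: drop X → no win
col 5: drop X → no win
col 6: drop X → no win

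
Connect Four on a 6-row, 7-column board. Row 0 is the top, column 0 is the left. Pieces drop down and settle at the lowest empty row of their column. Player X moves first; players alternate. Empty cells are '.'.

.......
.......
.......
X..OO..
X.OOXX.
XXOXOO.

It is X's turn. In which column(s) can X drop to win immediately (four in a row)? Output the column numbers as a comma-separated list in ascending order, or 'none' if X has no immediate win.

col 0: drop X → WIN!
col 1: drop X → no win
col 2: drop X → no win
col 3: drop X → no win
col 4: drop X → no win
col 5: drop X → no win
col 6: drop X → no win

Answer: 0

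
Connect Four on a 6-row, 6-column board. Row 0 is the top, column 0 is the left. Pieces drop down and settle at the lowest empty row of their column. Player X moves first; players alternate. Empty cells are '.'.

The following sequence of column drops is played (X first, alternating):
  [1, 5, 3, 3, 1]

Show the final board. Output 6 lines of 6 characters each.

Move 1: X drops in col 1, lands at row 5
Move 2: O drops in col 5, lands at row 5
Move 3: X drops in col 3, lands at row 5
Move 4: O drops in col 3, lands at row 4
Move 5: X drops in col 1, lands at row 4

Answer: ......
......
......
......
.X.O..
.X.X.O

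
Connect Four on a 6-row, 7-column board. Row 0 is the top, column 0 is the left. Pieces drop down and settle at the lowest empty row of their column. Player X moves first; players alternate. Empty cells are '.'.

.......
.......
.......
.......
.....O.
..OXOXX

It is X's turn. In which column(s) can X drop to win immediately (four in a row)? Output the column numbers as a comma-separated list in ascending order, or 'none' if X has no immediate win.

col 0: drop X → no win
col 1: drop X → no win
col 2: drop X → no win
col 3: drop X → no win
col 4: drop X → no win
col 5: drop X → no win
col 6: drop X → no win

Answer: none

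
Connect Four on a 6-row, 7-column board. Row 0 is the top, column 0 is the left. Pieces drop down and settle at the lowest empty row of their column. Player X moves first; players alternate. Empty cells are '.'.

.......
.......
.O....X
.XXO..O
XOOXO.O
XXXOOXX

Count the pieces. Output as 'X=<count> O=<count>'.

X=10 O=9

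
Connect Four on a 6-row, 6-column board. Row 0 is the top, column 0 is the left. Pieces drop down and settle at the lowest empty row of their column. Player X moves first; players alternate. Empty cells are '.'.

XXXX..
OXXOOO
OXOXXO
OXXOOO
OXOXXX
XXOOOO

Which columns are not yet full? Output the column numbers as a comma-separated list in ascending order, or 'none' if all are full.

Answer: 4,5

Derivation:
col 0: top cell = 'X' → FULL
col 1: top cell = 'X' → FULL
col 2: top cell = 'X' → FULL
col 3: top cell = 'X' → FULL
col 4: top cell = '.' → open
col 5: top cell = '.' → open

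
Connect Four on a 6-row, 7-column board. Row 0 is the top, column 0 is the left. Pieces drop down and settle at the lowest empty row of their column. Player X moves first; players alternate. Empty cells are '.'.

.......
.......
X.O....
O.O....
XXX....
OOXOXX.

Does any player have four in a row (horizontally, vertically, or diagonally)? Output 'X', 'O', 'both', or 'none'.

none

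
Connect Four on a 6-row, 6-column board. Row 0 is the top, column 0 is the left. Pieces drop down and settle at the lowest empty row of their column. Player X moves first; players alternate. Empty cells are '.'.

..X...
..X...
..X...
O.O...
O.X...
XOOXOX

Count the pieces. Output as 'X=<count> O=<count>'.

X=7 O=6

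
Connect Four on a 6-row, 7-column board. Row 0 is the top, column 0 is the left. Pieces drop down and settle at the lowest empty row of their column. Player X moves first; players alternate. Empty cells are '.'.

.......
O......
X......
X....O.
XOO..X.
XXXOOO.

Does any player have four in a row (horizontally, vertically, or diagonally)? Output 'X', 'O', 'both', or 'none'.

X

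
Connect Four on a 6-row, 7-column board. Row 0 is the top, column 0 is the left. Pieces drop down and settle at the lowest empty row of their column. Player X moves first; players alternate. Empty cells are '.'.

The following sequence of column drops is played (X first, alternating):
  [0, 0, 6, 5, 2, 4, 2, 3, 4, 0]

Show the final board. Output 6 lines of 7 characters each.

Move 1: X drops in col 0, lands at row 5
Move 2: O drops in col 0, lands at row 4
Move 3: X drops in col 6, lands at row 5
Move 4: O drops in col 5, lands at row 5
Move 5: X drops in col 2, lands at row 5
Move 6: O drops in col 4, lands at row 5
Move 7: X drops in col 2, lands at row 4
Move 8: O drops in col 3, lands at row 5
Move 9: X drops in col 4, lands at row 4
Move 10: O drops in col 0, lands at row 3

Answer: .......
.......
.......
O......
O.X.X..
X.XOOOX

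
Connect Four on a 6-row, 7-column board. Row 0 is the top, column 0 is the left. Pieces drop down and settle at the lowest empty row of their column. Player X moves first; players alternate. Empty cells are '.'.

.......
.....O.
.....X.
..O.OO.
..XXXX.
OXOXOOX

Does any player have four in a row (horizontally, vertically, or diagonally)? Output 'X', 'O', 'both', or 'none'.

X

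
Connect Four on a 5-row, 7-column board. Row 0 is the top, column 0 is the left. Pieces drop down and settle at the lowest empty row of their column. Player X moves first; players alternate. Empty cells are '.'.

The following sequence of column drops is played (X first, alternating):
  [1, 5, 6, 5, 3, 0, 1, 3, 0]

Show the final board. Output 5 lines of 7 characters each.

Answer: .......
.......
.......
XX.O.O.
OX.X.OX

Derivation:
Move 1: X drops in col 1, lands at row 4
Move 2: O drops in col 5, lands at row 4
Move 3: X drops in col 6, lands at row 4
Move 4: O drops in col 5, lands at row 3
Move 5: X drops in col 3, lands at row 4
Move 6: O drops in col 0, lands at row 4
Move 7: X drops in col 1, lands at row 3
Move 8: O drops in col 3, lands at row 3
Move 9: X drops in col 0, lands at row 3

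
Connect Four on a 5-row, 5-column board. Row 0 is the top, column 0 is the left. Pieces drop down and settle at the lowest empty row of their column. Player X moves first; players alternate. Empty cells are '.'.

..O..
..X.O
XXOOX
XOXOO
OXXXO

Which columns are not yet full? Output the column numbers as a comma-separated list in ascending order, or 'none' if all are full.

col 0: top cell = '.' → open
col 1: top cell = '.' → open
col 2: top cell = 'O' → FULL
col 3: top cell = '.' → open
col 4: top cell = '.' → open

Answer: 0,1,3,4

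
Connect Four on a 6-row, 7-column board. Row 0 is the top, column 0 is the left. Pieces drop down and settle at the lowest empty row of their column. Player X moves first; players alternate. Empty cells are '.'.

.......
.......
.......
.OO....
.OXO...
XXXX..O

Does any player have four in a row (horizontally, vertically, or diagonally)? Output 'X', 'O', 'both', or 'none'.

X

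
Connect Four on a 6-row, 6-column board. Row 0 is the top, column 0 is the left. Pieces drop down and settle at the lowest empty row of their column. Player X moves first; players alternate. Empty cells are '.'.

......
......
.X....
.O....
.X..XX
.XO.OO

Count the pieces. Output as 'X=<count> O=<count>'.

X=5 O=4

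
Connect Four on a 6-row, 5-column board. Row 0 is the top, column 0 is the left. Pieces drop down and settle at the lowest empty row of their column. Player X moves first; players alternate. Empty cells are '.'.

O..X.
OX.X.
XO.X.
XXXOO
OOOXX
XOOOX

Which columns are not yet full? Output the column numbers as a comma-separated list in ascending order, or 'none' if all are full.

Answer: 1,2,4

Derivation:
col 0: top cell = 'O' → FULL
col 1: top cell = '.' → open
col 2: top cell = '.' → open
col 3: top cell = 'X' → FULL
col 4: top cell = '.' → open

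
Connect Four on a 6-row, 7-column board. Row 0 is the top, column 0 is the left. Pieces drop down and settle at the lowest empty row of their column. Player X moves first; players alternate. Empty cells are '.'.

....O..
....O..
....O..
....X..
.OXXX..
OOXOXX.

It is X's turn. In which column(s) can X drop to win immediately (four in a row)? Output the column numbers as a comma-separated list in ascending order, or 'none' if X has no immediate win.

col 0: drop X → no win
col 1: drop X → no win
col 2: drop X → no win
col 3: drop X → no win
col 5: drop X → WIN!
col 6: drop X → no win

Answer: 5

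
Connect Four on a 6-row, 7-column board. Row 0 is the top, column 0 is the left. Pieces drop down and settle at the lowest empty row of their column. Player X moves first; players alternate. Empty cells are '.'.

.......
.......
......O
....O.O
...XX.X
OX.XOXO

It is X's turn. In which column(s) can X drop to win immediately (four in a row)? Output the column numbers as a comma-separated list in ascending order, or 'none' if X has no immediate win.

Answer: 5

Derivation:
col 0: drop X → no win
col 1: drop X → no win
col 2: drop X → no win
col 3: drop X → no win
col 4: drop X → no win
col 5: drop X → WIN!
col 6: drop X → no win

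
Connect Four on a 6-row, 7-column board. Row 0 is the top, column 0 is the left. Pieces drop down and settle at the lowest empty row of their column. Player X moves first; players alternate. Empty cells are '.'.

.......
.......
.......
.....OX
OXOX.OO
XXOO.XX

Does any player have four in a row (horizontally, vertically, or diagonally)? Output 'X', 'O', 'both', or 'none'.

none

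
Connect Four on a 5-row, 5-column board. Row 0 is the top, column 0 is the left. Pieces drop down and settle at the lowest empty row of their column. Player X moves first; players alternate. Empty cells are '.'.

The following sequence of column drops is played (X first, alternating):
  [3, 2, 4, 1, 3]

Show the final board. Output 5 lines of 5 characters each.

Answer: .....
.....
.....
...X.
.OOXX

Derivation:
Move 1: X drops in col 3, lands at row 4
Move 2: O drops in col 2, lands at row 4
Move 3: X drops in col 4, lands at row 4
Move 4: O drops in col 1, lands at row 4
Move 5: X drops in col 3, lands at row 3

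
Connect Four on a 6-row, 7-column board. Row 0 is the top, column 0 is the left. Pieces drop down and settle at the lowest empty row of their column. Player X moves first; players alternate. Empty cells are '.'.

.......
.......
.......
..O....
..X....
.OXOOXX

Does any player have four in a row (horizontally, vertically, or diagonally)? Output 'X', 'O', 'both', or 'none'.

none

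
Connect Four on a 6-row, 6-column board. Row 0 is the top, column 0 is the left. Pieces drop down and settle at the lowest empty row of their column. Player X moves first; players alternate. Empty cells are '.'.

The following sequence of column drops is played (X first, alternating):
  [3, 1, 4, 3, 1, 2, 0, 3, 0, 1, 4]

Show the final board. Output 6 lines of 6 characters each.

Move 1: X drops in col 3, lands at row 5
Move 2: O drops in col 1, lands at row 5
Move 3: X drops in col 4, lands at row 5
Move 4: O drops in col 3, lands at row 4
Move 5: X drops in col 1, lands at row 4
Move 6: O drops in col 2, lands at row 5
Move 7: X drops in col 0, lands at row 5
Move 8: O drops in col 3, lands at row 3
Move 9: X drops in col 0, lands at row 4
Move 10: O drops in col 1, lands at row 3
Move 11: X drops in col 4, lands at row 4

Answer: ......
......
......
.O.O..
XX.OX.
XOOXX.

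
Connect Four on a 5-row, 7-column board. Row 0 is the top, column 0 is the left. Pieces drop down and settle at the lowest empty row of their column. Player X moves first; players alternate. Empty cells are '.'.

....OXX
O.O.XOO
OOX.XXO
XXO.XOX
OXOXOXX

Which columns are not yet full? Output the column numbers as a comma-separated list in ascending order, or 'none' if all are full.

Answer: 0,1,2,3

Derivation:
col 0: top cell = '.' → open
col 1: top cell = '.' → open
col 2: top cell = '.' → open
col 3: top cell = '.' → open
col 4: top cell = 'O' → FULL
col 5: top cell = 'X' → FULL
col 6: top cell = 'X' → FULL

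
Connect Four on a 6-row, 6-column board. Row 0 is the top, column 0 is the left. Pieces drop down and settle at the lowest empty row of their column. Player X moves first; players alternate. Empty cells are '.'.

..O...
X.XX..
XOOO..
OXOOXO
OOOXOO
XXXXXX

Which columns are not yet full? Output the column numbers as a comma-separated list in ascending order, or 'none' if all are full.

Answer: 0,1,3,4,5

Derivation:
col 0: top cell = '.' → open
col 1: top cell = '.' → open
col 2: top cell = 'O' → FULL
col 3: top cell = '.' → open
col 4: top cell = '.' → open
col 5: top cell = '.' → open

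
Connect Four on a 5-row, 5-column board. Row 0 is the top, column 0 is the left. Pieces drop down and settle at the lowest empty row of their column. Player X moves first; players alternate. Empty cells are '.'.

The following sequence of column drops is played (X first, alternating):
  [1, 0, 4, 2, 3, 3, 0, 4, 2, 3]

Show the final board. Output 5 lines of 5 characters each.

Answer: .....
.....
...O.
X.XOO
OXOXX

Derivation:
Move 1: X drops in col 1, lands at row 4
Move 2: O drops in col 0, lands at row 4
Move 3: X drops in col 4, lands at row 4
Move 4: O drops in col 2, lands at row 4
Move 5: X drops in col 3, lands at row 4
Move 6: O drops in col 3, lands at row 3
Move 7: X drops in col 0, lands at row 3
Move 8: O drops in col 4, lands at row 3
Move 9: X drops in col 2, lands at row 3
Move 10: O drops in col 3, lands at row 2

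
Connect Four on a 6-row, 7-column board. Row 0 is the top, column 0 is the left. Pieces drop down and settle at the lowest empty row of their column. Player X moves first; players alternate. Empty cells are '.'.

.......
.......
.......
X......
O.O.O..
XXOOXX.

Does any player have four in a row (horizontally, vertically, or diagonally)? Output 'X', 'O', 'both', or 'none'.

none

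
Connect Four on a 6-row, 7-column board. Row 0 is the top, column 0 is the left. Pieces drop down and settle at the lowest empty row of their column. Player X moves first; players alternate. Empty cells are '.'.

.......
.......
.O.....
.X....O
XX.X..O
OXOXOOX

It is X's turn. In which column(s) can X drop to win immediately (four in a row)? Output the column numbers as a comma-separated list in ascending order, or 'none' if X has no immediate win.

Answer: 2

Derivation:
col 0: drop X → no win
col 1: drop X → no win
col 2: drop X → WIN!
col 3: drop X → no win
col 4: drop X → no win
col 5: drop X → no win
col 6: drop X → no win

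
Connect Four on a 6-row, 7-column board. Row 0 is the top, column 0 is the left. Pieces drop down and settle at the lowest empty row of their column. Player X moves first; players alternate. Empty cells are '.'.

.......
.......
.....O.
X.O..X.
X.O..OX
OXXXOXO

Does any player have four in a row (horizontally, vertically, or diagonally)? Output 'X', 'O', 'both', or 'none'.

none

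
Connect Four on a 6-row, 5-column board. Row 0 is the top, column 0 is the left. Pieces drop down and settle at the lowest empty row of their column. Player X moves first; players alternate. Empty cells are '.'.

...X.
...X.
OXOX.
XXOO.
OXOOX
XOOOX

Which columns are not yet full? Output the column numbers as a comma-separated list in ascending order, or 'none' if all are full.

col 0: top cell = '.' → open
col 1: top cell = '.' → open
col 2: top cell = '.' → open
col 3: top cell = 'X' → FULL
col 4: top cell = '.' → open

Answer: 0,1,2,4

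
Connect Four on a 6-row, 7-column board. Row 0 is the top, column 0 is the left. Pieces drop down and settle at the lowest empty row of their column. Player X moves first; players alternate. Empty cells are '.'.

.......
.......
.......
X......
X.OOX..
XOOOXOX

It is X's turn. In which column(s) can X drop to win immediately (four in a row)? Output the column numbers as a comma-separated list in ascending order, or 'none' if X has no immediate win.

Answer: 0

Derivation:
col 0: drop X → WIN!
col 1: drop X → no win
col 2: drop X → no win
col 3: drop X → no win
col 4: drop X → no win
col 5: drop X → no win
col 6: drop X → no win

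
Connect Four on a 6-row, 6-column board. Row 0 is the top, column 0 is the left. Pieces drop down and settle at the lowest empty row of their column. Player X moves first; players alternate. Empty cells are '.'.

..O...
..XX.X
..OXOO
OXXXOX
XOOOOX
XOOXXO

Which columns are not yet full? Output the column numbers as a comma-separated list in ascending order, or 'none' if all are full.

col 0: top cell = '.' → open
col 1: top cell = '.' → open
col 2: top cell = 'O' → FULL
col 3: top cell = '.' → open
col 4: top cell = '.' → open
col 5: top cell = '.' → open

Answer: 0,1,3,4,5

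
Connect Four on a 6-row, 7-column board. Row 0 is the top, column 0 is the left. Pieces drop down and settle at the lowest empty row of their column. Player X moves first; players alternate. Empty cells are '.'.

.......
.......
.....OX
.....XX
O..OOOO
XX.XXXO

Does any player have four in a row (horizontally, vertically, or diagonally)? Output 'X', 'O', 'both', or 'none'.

O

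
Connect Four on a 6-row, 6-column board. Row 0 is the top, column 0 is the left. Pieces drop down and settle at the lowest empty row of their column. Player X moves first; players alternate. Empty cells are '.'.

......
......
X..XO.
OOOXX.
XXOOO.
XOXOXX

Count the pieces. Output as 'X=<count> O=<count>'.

X=10 O=9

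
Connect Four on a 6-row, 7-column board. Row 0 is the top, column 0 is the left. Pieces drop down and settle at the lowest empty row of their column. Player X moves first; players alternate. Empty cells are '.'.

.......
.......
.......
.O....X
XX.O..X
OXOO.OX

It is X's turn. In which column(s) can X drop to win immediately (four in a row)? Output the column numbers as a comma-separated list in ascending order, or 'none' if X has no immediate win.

col 0: drop X → no win
col 1: drop X → no win
col 2: drop X → no win
col 3: drop X → no win
col 4: drop X → no win
col 5: drop X → no win
col 6: drop X → WIN!

Answer: 6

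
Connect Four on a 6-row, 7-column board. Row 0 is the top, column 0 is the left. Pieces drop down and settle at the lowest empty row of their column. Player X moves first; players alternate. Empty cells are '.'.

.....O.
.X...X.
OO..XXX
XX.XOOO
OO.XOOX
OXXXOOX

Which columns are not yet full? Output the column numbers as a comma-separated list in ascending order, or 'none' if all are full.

col 0: top cell = '.' → open
col 1: top cell = '.' → open
col 2: top cell = '.' → open
col 3: top cell = '.' → open
col 4: top cell = '.' → open
col 5: top cell = 'O' → FULL
col 6: top cell = '.' → open

Answer: 0,1,2,3,4,6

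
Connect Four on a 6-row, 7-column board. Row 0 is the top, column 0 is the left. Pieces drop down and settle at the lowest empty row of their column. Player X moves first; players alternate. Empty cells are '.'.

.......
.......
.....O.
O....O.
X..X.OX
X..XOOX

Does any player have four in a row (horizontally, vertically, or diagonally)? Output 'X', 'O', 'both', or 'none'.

O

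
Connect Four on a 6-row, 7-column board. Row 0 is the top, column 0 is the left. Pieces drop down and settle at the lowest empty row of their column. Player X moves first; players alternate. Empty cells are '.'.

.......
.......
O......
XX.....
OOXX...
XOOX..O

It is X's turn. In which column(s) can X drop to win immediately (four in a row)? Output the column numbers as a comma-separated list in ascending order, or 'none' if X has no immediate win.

col 0: drop X → no win
col 1: drop X → no win
col 2: drop X → no win
col 3: drop X → no win
col 4: drop X → no win
col 5: drop X → no win
col 6: drop X → no win

Answer: none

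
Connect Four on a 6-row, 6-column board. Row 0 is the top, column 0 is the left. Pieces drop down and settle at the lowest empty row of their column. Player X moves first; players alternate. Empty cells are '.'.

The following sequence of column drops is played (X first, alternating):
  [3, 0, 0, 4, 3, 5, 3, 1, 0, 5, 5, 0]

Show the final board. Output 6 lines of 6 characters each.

Move 1: X drops in col 3, lands at row 5
Move 2: O drops in col 0, lands at row 5
Move 3: X drops in col 0, lands at row 4
Move 4: O drops in col 4, lands at row 5
Move 5: X drops in col 3, lands at row 4
Move 6: O drops in col 5, lands at row 5
Move 7: X drops in col 3, lands at row 3
Move 8: O drops in col 1, lands at row 5
Move 9: X drops in col 0, lands at row 3
Move 10: O drops in col 5, lands at row 4
Move 11: X drops in col 5, lands at row 3
Move 12: O drops in col 0, lands at row 2

Answer: ......
......
O.....
X..X.X
X..X.O
OO.XOO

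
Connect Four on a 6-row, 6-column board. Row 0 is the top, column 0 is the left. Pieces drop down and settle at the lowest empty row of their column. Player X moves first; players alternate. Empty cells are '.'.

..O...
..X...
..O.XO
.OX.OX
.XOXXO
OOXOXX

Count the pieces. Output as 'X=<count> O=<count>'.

X=10 O=10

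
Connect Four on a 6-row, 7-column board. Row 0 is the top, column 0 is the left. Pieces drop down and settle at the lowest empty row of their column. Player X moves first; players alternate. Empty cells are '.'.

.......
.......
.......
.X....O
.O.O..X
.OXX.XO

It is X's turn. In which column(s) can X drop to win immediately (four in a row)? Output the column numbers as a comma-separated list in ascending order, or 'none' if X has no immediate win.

Answer: 4

Derivation:
col 0: drop X → no win
col 1: drop X → no win
col 2: drop X → no win
col 3: drop X → no win
col 4: drop X → WIN!
col 5: drop X → no win
col 6: drop X → no win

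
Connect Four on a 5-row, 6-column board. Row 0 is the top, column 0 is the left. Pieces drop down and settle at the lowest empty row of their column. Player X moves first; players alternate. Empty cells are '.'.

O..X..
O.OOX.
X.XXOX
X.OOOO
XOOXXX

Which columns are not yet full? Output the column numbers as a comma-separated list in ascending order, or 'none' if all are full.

Answer: 1,2,4,5

Derivation:
col 0: top cell = 'O' → FULL
col 1: top cell = '.' → open
col 2: top cell = '.' → open
col 3: top cell = 'X' → FULL
col 4: top cell = '.' → open
col 5: top cell = '.' → open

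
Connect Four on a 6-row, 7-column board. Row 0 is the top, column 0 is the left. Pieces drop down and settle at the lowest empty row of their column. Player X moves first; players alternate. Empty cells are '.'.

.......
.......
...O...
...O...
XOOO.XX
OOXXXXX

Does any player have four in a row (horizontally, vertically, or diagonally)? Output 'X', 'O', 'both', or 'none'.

X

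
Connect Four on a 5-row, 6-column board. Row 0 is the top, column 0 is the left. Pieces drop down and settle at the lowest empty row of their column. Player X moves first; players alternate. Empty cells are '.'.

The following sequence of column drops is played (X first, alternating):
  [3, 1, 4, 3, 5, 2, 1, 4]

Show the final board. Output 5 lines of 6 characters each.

Move 1: X drops in col 3, lands at row 4
Move 2: O drops in col 1, lands at row 4
Move 3: X drops in col 4, lands at row 4
Move 4: O drops in col 3, lands at row 3
Move 5: X drops in col 5, lands at row 4
Move 6: O drops in col 2, lands at row 4
Move 7: X drops in col 1, lands at row 3
Move 8: O drops in col 4, lands at row 3

Answer: ......
......
......
.X.OO.
.OOXXX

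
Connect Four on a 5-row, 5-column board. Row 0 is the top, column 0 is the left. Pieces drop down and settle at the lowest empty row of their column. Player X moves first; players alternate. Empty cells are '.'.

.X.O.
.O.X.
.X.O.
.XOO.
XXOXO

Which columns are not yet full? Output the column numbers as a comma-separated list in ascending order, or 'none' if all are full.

col 0: top cell = '.' → open
col 1: top cell = 'X' → FULL
col 2: top cell = '.' → open
col 3: top cell = 'O' → FULL
col 4: top cell = '.' → open

Answer: 0,2,4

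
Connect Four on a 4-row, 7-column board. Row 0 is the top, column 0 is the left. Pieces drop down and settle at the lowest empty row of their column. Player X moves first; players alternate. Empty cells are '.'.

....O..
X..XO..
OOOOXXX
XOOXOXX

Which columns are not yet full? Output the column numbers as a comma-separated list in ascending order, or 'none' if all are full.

col 0: top cell = '.' → open
col 1: top cell = '.' → open
col 2: top cell = '.' → open
col 3: top cell = '.' → open
col 4: top cell = 'O' → FULL
col 5: top cell = '.' → open
col 6: top cell = '.' → open

Answer: 0,1,2,3,5,6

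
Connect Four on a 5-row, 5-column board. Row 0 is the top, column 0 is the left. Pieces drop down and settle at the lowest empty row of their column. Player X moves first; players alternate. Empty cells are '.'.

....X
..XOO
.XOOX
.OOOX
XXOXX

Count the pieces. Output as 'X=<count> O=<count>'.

X=9 O=8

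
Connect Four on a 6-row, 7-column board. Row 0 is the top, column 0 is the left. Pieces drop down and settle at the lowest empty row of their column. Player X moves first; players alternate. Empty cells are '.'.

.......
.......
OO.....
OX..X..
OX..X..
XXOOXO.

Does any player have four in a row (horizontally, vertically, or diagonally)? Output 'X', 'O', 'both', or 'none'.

none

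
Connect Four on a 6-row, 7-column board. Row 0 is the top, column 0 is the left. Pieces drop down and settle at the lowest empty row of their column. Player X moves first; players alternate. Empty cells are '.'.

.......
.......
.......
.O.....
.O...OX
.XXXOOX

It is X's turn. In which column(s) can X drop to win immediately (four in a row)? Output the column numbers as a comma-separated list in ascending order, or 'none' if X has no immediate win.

Answer: 0

Derivation:
col 0: drop X → WIN!
col 1: drop X → no win
col 2: drop X → no win
col 3: drop X → no win
col 4: drop X → no win
col 5: drop X → no win
col 6: drop X → no win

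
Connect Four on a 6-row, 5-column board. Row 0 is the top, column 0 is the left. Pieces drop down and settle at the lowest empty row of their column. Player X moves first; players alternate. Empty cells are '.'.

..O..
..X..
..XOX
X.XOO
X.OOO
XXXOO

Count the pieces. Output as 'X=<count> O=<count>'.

X=9 O=9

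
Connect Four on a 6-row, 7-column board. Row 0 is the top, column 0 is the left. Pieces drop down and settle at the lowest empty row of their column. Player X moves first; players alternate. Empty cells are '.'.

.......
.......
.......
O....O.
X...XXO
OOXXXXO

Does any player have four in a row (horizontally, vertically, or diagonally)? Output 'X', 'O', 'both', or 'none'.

X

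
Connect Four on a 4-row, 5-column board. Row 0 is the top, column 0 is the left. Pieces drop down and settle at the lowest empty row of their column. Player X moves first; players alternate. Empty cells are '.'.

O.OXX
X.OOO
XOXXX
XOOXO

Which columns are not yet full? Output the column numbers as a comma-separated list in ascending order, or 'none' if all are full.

col 0: top cell = 'O' → FULL
col 1: top cell = '.' → open
col 2: top cell = 'O' → FULL
col 3: top cell = 'X' → FULL
col 4: top cell = 'X' → FULL

Answer: 1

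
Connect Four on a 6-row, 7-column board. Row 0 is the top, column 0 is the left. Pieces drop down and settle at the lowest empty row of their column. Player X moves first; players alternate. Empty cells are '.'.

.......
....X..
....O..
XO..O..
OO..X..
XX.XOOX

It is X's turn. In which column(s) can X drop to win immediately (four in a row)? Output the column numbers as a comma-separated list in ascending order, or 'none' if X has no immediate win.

Answer: 2

Derivation:
col 0: drop X → no win
col 1: drop X → no win
col 2: drop X → WIN!
col 3: drop X → no win
col 4: drop X → no win
col 5: drop X → no win
col 6: drop X → no win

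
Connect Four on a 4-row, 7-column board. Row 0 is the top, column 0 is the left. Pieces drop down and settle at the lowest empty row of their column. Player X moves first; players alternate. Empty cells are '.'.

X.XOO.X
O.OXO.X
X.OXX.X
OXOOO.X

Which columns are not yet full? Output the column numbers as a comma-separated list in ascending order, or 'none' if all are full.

col 0: top cell = 'X' → FULL
col 1: top cell = '.' → open
col 2: top cell = 'X' → FULL
col 3: top cell = 'O' → FULL
col 4: top cell = 'O' → FULL
col 5: top cell = '.' → open
col 6: top cell = 'X' → FULL

Answer: 1,5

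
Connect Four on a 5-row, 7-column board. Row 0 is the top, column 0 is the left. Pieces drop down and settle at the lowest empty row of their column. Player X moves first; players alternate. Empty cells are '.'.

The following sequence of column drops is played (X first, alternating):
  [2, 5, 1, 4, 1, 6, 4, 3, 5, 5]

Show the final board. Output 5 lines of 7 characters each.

Answer: .......
.......
.....O.
.X..XX.
.XXOOOO

Derivation:
Move 1: X drops in col 2, lands at row 4
Move 2: O drops in col 5, lands at row 4
Move 3: X drops in col 1, lands at row 4
Move 4: O drops in col 4, lands at row 4
Move 5: X drops in col 1, lands at row 3
Move 6: O drops in col 6, lands at row 4
Move 7: X drops in col 4, lands at row 3
Move 8: O drops in col 3, lands at row 4
Move 9: X drops in col 5, lands at row 3
Move 10: O drops in col 5, lands at row 2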